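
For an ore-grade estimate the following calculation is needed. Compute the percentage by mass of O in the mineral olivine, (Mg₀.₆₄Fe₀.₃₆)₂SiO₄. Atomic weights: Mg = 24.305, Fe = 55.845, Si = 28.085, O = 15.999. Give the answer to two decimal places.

39.17 mass %

Molar mass of (Mg₀.₆₄Fe₀.₃₆)₂SiO₄: 1.28×24.305 + 0.72×55.845 + 1×28.085 + 4×15.999 = 163.400 g/mol.
Mass of O per formula unit: 4 × 15.999 = 63.996 g.
Weight fraction O = 63.996 / 163.400 = 0.3917.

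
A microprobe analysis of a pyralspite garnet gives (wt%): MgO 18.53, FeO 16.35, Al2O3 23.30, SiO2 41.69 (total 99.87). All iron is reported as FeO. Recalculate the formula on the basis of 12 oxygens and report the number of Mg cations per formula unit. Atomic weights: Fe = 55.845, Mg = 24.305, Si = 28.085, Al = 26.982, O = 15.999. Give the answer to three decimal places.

1.998 Mg apfu

MgO: 18.53/40.304 = 0.45976 mol → 0.45976 mol Mg, 0.45976 mol O.
FeO: 16.35/71.844 = 0.22758 mol → 0.22758 mol Fe, 0.22758 mol O.
Al2O3: 23.30/101.961 = 0.22852 mol → 0.45704 mol Al, 0.68556 mol O.
SiO2: 41.69/60.083 = 0.69387 mol → 0.69387 mol Si, 1.38774 mol O.
Total oxygen = 2.76064 mol. Normalization factor = 12/2.76064 = 4.34682.
Mg per 12 O = 0.45976 × 4.34682 = 1.998.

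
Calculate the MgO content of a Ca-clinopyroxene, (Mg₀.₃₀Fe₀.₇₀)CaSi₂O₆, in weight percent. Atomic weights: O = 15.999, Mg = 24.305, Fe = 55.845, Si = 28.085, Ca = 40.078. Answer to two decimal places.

M((Mg₀.₃₀Fe₀.₇₀)CaSi₂O₆) = 238.625 g/mol; M(MgO) = 40.304 g/mol.
Moles MgO per formula unit = 0.30 Mg ÷ 1 = 0.3000.
MgO fraction = (0.3000 × 40.304) / 238.625 = 12.091/238.625 = 0.0507.

5.07 wt%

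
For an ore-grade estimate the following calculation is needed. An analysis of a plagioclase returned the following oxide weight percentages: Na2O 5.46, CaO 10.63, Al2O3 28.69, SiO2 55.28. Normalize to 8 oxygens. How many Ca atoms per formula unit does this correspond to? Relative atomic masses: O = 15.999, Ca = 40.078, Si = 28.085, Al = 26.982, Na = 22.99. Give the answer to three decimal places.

0.512 Ca apfu

Na2O: 5.46/61.979 = 0.08809 mol → 0.17618 mol Na, 0.08809 mol O.
CaO: 10.63/56.077 = 0.18956 mol → 0.18956 mol Ca, 0.18956 mol O.
Al2O3: 28.69/101.961 = 0.28138 mol → 0.56276 mol Al, 0.84414 mol O.
SiO2: 55.28/60.083 = 0.92006 mol → 0.92006 mol Si, 1.84012 mol O.
Total oxygen = 2.96191 mol. Normalization factor = 8/2.96191 = 2.70096.
Ca per 8 O = 0.18956 × 2.70096 = 0.512.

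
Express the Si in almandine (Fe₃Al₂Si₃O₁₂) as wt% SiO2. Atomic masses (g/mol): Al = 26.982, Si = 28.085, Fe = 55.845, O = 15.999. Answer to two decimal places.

36.21 wt%

Molar mass of Fe₃Al₂Si₃O₁₂ = 3×55.845 + 2×26.982 + 3×28.085 + 12×15.999 = 497.742 g/mol.
Each formula unit contains 3 Si, equivalent to 3/1 = 3.0000 mol SiO2.
M(SiO2) = 1×28.085 + 2×15.999 = 60.083 g/mol.
Mass of SiO2 per formula unit = 3.0000 × 60.083 = 180.249 g.
SiO2 wt% = 180.249 / 497.742 × 100 = 36.21%.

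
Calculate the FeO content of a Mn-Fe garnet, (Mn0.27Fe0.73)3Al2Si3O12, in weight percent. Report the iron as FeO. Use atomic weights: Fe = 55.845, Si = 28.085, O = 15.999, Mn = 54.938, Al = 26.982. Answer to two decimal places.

31.66 wt%

M((Mn0.27Fe0.73)3Al2Si3O12) = 497.007 g/mol; M(FeO) = 71.844 g/mol.
Moles FeO per formula unit = 2.19 Fe ÷ 1 = 2.1900.
FeO fraction = (2.1900 × 71.844) / 497.007 = 157.338/497.007 = 0.3166.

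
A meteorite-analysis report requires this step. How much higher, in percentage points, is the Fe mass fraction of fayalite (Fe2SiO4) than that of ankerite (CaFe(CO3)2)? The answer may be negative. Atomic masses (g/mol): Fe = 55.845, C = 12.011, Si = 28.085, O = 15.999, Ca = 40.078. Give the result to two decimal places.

28.95 percentage points

Fe in Fe2SiO4: molar mass 203.771 g/mol; 2×55.845 = 111.690 g → 54.81 wt%.
Fe in CaFe(CO3)2: molar mass 215.939 g/mol; 1×55.845 = 55.845 g → 25.86 wt%.
Difference = 54.81 − 25.86 = 28.95 percentage points.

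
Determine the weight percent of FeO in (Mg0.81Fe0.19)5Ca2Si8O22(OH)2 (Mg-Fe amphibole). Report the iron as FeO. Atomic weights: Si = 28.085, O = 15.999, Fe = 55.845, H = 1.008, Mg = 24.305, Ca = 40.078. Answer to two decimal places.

8.10 wt%

Formula mass = 842.316 g/mol.
0.95 Fe → 0.9500 mol FeO per formula unit; M(FeO) = 71.844, so FeO mass = 68.252 g.
68.252/842.316 × 100 = 8.10 wt%.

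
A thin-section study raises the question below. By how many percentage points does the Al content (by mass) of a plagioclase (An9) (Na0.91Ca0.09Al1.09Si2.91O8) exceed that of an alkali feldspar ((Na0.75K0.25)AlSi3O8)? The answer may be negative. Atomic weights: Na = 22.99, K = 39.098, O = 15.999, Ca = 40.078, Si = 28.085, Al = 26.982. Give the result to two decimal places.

1.02 percentage points

First mineral: 29.410 g Al in 263.658 g formula = 11.15 wt% Al.
Second mineral: 26.982 g Al in 266.246 g formula = 10.13 wt% Al.
11.15% − 10.13% gives a difference of 1.02 percentage points.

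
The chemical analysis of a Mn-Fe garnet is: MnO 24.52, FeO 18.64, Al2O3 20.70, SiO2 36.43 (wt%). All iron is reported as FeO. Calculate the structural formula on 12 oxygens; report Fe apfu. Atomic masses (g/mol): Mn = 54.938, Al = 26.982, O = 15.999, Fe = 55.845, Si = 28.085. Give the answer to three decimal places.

1.283 Fe apfu

MnO: 24.52/70.937 = 0.34566 mol → 0.34566 mol Mn, 0.34566 mol O.
FeO: 18.64/71.844 = 0.25945 mol → 0.25945 mol Fe, 0.25945 mol O.
Al2O3: 20.70/101.961 = 0.20302 mol → 0.40604 mol Al, 0.60906 mol O.
SiO2: 36.43/60.083 = 0.60633 mol → 0.60633 mol Si, 1.21266 mol O.
Total oxygen = 2.42683 mol. Normalization factor = 12/2.42683 = 4.94472.
Fe per 12 O = 0.25945 × 4.94472 = 1.283.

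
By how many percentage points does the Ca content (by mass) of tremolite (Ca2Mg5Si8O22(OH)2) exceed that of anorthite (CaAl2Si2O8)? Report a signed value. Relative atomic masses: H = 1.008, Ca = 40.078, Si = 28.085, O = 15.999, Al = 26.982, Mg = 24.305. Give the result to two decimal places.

-4.54 percentage points

M(Ca2Mg5Si8O22(OH)2) = 812.353 g/mol, so wt% Ca = 80.156/812.353 × 100 = 9.87%.
M(CaAl2Si2O8) = 278.204 g/mol, so wt% Ca = 40.078/278.204 × 100 = 14.41%.
9.87 − 14.41 = -4.54 pp.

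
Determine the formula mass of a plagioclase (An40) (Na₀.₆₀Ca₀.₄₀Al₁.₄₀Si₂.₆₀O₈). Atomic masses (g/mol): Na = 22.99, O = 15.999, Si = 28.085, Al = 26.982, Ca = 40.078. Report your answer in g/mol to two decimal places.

268.61 g/mol

M = 0.60*22.99 + 0.40*40.078 + 1.40*26.982 + 2.60*28.085 + 8*15.999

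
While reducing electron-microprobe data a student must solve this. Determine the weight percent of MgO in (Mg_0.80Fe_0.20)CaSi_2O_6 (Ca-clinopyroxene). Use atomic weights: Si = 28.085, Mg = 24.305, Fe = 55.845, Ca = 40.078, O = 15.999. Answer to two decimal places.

14.47 wt%

Molar mass of (Mg_0.80Fe_0.20)CaSi_2O_6 = 0.80×24.305 + 0.20×55.845 + 1×40.078 + 2×28.085 + 6×15.999 = 222.855 g/mol.
Each formula unit contains 0.80 Mg, equivalent to 0.80/1 = 0.8000 mol MgO.
M(MgO) = 1×24.305 + 1×15.999 = 40.304 g/mol.
Mass of MgO per formula unit = 0.8000 × 40.304 = 32.243 g.
MgO wt% = 32.243 / 222.855 × 100 = 14.47%.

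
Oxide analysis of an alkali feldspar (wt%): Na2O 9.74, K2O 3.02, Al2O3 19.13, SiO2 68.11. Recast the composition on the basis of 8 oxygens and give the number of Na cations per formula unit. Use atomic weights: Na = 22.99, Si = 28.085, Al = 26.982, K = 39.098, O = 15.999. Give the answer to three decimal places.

0.833 Na apfu

Na2O (M=61.979): mol = 0.15715; Na = 0.31430, O = 0.15715.
K2O (M=94.195): mol = 0.03206; K = 0.06412, O = 0.03206.
Al2O3 (M=101.961): mol = 0.18762; Al = 0.37524, O = 0.56286.
SiO2 (M=60.083): mol = 1.13360; Si = 1.13360, O = 2.26720.
ΣO = 3.01927; factor = 8/ΣO = 2.64965.
Na apfu = 0.31430 × 2.64965 = 0.833.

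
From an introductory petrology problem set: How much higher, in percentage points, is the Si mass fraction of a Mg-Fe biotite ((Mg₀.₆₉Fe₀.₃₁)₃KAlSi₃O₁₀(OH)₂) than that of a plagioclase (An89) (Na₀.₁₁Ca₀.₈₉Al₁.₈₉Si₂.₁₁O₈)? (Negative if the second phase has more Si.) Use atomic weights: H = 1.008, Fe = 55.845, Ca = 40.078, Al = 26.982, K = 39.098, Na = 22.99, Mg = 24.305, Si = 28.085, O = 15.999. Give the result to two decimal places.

-2.57 percentage points

Si in (Mg₀.₆₉Fe₀.₃₁)₃KAlSi₃O₁₀(OH)₂: molar mass 446.586 g/mol; 3×28.085 = 84.255 g → 18.87 wt%.
Si in Na₀.₁₁Ca₀.₈₉Al₁.₈₉Si₂.₁₁O₈: molar mass 276.446 g/mol; 2.11×28.085 = 59.259 g → 21.44 wt%.
Difference = 18.87 − 21.44 = -2.57 percentage points.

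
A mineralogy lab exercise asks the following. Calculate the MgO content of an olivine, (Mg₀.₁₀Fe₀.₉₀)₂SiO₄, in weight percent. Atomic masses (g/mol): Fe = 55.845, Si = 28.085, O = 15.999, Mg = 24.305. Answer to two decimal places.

M((Mg₀.₁₀Fe₀.₉₀)₂SiO₄) = 197.463 g/mol; M(MgO) = 40.304 g/mol.
Moles MgO per formula unit = 0.20 Mg ÷ 1 = 0.2000.
MgO fraction = (0.2000 × 40.304) / 197.463 = 8.061/197.463 = 0.0408.

4.08 wt%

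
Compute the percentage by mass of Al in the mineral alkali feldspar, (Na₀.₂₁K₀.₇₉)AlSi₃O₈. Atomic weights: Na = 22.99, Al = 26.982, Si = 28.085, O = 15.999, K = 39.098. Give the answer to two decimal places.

Formula mass = 0.21*22.99 + 0.79*39.098 + 1*26.982 + 3*28.085 + 8*15.999 = 274.944 g/mol, of which 26.982 g is Al.
So Al makes up 26.982/274.944 = 0.0981 of the mass, i.e. 9.81%.

9.81 wt%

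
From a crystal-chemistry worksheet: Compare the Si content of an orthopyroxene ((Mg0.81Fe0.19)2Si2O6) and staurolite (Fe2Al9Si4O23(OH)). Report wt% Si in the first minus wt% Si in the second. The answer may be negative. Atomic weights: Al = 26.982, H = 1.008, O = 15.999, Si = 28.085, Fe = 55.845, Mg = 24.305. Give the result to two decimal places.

Si in (Mg0.81Fe0.19)2Si2O6: molar mass 212.759 g/mol; 2×28.085 = 56.170 g → 26.40 wt%.
Si in Fe2Al9Si4O23(OH): molar mass 851.852 g/mol; 4×28.085 = 112.340 g → 13.19 wt%.
Difference = 26.40 − 13.19 = 13.21 percentage points.

13.21 percentage points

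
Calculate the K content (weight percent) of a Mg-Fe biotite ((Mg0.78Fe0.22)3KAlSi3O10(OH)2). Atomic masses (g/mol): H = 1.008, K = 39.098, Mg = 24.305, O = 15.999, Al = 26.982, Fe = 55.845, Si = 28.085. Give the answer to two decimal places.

8.93 weight percent

M((Mg0.78Fe0.22)3KAlSi3O10(OH)2) = 438.070 g/mol.
K contributes 1 × 39.098 = 39.098 g per mole.
39.098/438.070 = 0.0893 → 8.93%.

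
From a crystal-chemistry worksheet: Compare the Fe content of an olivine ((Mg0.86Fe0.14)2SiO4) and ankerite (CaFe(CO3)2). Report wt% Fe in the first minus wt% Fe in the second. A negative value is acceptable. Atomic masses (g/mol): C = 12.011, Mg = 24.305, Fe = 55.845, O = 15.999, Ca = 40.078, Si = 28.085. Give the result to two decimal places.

-15.40 percentage points

First mineral: 15.637 g Fe in 149.522 g formula = 10.46 wt% Fe.
Second mineral: 55.845 g Fe in 215.939 g formula = 25.86 wt% Fe.
10.46% − 25.86% gives a difference of -15.40 percentage points.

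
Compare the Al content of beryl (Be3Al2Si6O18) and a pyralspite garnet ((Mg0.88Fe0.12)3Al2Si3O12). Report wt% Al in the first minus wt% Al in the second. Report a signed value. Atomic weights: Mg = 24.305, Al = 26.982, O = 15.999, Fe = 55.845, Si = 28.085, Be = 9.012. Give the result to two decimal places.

-2.98 percentage points

First mineral: 53.964 g Al in 537.492 g formula = 10.04 wt% Al.
Second mineral: 53.964 g Al in 414.476 g formula = 13.02 wt% Al.
10.04% − 13.02% gives a difference of -2.98 percentage points.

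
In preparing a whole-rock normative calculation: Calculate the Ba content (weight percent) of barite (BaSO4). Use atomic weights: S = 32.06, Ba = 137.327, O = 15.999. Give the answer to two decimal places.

58.84 weight percent

Molar mass of BaSO4: 1×137.327 + 1×32.06 + 4×15.999 = 233.383 g/mol.
Mass of Ba per formula unit: 1 × 137.327 = 137.327 g.
Weight fraction Ba = 137.327 / 233.383 = 0.5884.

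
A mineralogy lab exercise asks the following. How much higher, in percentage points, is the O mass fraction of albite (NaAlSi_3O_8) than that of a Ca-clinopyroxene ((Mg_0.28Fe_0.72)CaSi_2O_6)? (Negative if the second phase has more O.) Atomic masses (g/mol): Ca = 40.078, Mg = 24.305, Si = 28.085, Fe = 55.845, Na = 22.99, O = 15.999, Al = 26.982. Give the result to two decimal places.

8.69 percentage points

M(NaAlSi_3O_8) = 262.219 g/mol, so wt% O = 127.992/262.219 × 100 = 48.81%.
M((Mg_0.28Fe_0.72)CaSi_2O_6) = 239.256 g/mol, so wt% O = 95.994/239.256 × 100 = 40.12%.
48.81 − 40.12 = 8.69 pp.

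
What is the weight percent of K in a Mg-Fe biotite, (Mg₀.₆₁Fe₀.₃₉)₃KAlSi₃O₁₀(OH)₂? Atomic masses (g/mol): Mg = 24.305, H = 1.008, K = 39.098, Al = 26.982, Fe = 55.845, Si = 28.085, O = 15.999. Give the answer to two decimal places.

M((Mg₀.₆₁Fe₀.₃₉)₃KAlSi₃O₁₀(OH)₂) = 454.156 g/mol.
K contributes 1 × 39.098 = 39.098 g per mole.
39.098/454.156 = 0.0861 → 8.61%.

8.61 mass %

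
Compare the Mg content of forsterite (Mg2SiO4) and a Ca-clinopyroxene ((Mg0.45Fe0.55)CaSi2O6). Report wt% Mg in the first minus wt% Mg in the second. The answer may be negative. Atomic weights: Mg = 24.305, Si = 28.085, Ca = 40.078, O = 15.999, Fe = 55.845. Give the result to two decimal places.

29.87 percentage points

M(Mg2SiO4) = 140.691 g/mol, so wt% Mg = 48.610/140.691 × 100 = 34.55%.
M((Mg0.45Fe0.55)CaSi2O6) = 233.894 g/mol, so wt% Mg = 10.937/233.894 × 100 = 4.68%.
34.55 − 4.68 = 29.87 pp.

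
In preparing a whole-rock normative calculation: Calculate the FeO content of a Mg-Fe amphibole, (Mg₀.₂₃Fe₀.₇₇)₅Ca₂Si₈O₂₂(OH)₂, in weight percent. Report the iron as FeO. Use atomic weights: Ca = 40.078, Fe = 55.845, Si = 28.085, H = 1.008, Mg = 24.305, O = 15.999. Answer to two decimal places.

29.62 wt%

M((Mg₀.₂₃Fe₀.₇₇)₅Ca₂Si₈O₂₂(OH)₂) = 933.782 g/mol; M(FeO) = 71.844 g/mol.
Moles FeO per formula unit = 3.85 Fe ÷ 1 = 3.8500.
FeO fraction = (3.8500 × 71.844) / 933.782 = 276.599/933.782 = 0.2962.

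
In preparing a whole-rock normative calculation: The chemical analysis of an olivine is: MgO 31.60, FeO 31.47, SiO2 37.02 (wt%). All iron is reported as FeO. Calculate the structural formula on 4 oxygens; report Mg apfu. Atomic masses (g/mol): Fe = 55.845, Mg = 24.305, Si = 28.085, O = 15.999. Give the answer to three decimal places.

MgO: 31.60/40.304 = 0.78404 mol → 0.78404 mol Mg, 0.78404 mol O.
FeO: 31.47/71.844 = 0.43803 mol → 0.43803 mol Fe, 0.43803 mol O.
SiO2: 37.02/60.083 = 0.61615 mol → 0.61615 mol Si, 1.23230 mol O.
Total oxygen = 2.45437 mol. Normalization factor = 4/2.45437 = 1.62975.
Mg per 4 O = 0.78404 × 1.62975 = 1.278.

1.278 Mg apfu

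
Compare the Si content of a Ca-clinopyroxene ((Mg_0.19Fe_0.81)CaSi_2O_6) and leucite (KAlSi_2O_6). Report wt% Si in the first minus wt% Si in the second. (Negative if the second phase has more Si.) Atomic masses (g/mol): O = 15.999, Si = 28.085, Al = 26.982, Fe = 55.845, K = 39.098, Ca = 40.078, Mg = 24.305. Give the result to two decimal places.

-2.54 percentage points

Si in (Mg_0.19Fe_0.81)CaSi_2O_6: molar mass 242.094 g/mol; 2×28.085 = 56.170 g → 23.20 wt%.
Si in KAlSi_2O_6: molar mass 218.244 g/mol; 2×28.085 = 56.170 g → 25.74 wt%.
Difference = 23.20 − 25.74 = -2.54 percentage points.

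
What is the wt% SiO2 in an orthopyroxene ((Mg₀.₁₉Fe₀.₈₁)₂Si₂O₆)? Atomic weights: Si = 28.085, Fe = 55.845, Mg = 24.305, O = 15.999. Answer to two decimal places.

Formula mass = 251.869 g/mol.
2 Si → 2.0000 mol SiO2 per formula unit; M(SiO2) = 60.083, so SiO2 mass = 120.166 g.
120.166/251.869 × 100 = 47.71 wt%.

47.71 wt%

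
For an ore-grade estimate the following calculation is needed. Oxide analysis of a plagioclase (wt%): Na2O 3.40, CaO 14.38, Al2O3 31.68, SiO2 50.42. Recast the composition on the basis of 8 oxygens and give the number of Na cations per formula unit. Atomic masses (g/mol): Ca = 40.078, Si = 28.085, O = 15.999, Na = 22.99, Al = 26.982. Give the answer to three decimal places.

3.40 wt% Na2O ÷ 61.979 g/mol = 0.05486 mol, giving 0.10972 Na and 0.05486 O.
14.38 wt% CaO ÷ 56.077 g/mol = 0.25643 mol, giving 0.25643 Ca and 0.25643 O.
31.68 wt% Al2O3 ÷ 101.961 g/mol = 0.31071 mol, giving 0.62142 Al and 0.93213 O.
50.42 wt% SiO2 ÷ 60.083 g/mol = 0.83917 mol, giving 0.83917 Si and 1.67834 O.
Oxygen sums to 2.92176; scaling by 8/2.92176 = 2.73808 puts the formula on 8 O.
Na: 0.10972 × 2.73808 = 0.300 atoms per formula unit.

0.300 Na apfu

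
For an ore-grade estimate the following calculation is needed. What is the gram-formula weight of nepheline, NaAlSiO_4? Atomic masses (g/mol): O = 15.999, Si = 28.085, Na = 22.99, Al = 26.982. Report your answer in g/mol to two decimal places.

Na: 1 × 22.99 = 22.9900
Al: 1 × 26.982 = 26.9820
Si: 1 × 28.085 = 28.0850
O: 4 × 15.999 = 63.9960
Summing the contributions gives the formula mass.

142.05 g/mol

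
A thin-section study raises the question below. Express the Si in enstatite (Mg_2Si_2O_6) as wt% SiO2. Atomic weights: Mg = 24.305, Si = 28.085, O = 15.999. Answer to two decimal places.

Formula mass = 200.774 g/mol.
2 Si → 2.0000 mol SiO2 per formula unit; M(SiO2) = 60.083, so SiO2 mass = 120.166 g.
120.166/200.774 × 100 = 59.85 wt%.

59.85 wt%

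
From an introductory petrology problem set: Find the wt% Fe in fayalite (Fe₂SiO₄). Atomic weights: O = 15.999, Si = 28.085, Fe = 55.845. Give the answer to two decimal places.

54.81 mass %

Formula mass = 2×55.845 + 1×28.085 + 4×15.999 = 203.771 g/mol, of which 111.690 g is Fe.
So Fe makes up 111.690/203.771 = 0.5481 of the mass, i.e. 54.81%.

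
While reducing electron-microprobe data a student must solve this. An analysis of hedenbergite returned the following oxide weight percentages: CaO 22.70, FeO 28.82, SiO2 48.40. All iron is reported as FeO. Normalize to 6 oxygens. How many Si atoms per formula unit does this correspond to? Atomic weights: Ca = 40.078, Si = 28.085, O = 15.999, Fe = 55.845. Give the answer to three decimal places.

CaO (M=56.077): mol = 0.40480; Ca = 0.40480, O = 0.40480.
FeO (M=71.844): mol = 0.40115; Fe = 0.40115, O = 0.40115.
SiO2 (M=60.083): mol = 0.80555; Si = 0.80555, O = 1.61110.
ΣO = 2.41705; factor = 6/ΣO = 2.48236.
Si apfu = 0.80555 × 2.48236 = 2.000.

2.000 Si apfu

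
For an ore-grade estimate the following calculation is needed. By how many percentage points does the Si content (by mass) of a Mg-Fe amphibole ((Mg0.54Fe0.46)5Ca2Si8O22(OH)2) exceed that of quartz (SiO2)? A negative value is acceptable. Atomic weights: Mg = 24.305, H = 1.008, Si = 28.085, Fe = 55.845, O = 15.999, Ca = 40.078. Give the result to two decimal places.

-21.35 percentage points

Si in (Mg0.54Fe0.46)5Ca2Si8O22(OH)2: molar mass 884.895 g/mol; 8×28.085 = 224.680 g → 25.39 wt%.
Si in SiO2: molar mass 60.083 g/mol; 1×28.085 = 28.085 g → 46.74 wt%.
Difference = 25.39 − 46.74 = -21.35 percentage points.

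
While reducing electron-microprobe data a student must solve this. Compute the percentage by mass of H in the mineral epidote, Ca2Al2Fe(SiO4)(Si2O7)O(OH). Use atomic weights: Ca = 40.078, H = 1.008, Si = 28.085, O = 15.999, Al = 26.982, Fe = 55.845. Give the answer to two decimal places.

0.21 mass %

Formula mass = 2×40.078 + 2×26.982 + 1×55.845 + 3×28.085 + 13×15.999 + 1×1.008 = 483.215 g/mol, of which 1.008 g is H.
So H makes up 1.008/483.215 = 0.0021 of the mass, i.e. 0.21%.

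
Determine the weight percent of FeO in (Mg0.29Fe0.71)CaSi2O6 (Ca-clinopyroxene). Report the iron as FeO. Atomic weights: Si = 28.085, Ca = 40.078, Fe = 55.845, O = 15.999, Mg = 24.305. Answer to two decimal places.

21.35 wt%

M((Mg0.29Fe0.71)CaSi2O6) = 238.940 g/mol; M(FeO) = 71.844 g/mol.
Moles FeO per formula unit = 0.71 Fe ÷ 1 = 0.7100.
FeO fraction = (0.7100 × 71.844) / 238.940 = 51.009/238.940 = 0.2135.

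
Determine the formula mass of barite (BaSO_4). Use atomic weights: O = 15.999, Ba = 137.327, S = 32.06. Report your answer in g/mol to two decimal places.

233.38 g/mol

The formula mass is the sum 1×137.327 + 1×32.06 + 4×15.999.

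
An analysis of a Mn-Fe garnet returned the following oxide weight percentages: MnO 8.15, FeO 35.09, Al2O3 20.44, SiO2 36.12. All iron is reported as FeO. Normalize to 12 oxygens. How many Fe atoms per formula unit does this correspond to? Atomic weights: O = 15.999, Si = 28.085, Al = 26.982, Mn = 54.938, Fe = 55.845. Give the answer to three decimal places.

2.435 Fe apfu

8.15 wt% MnO ÷ 70.937 g/mol = 0.11489 mol, giving 0.11489 Mn and 0.11489 O.
35.09 wt% FeO ÷ 71.844 g/mol = 0.48842 mol, giving 0.48842 Fe and 0.48842 O.
20.44 wt% Al2O3 ÷ 101.961 g/mol = 0.20047 mol, giving 0.40094 Al and 0.60141 O.
36.12 wt% SiO2 ÷ 60.083 g/mol = 0.60117 mol, giving 0.60117 Si and 1.20234 O.
Oxygen sums to 2.40706; scaling by 12/2.40706 = 4.98533 puts the formula on 12 O.
Fe: 0.48842 × 4.98533 = 2.435 atoms per formula unit.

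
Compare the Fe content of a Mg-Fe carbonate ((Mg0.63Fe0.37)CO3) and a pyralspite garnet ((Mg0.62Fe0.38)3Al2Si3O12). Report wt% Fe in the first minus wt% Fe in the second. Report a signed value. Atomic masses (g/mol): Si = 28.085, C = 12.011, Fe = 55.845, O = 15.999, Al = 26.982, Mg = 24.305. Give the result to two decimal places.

7.03 percentage points

First mineral: 20.663 g Fe in 95.983 g formula = 21.53 wt% Fe.
Second mineral: 63.663 g Fe in 439.078 g formula = 14.50 wt% Fe.
21.53% − 14.50% gives a difference of 7.03 percentage points.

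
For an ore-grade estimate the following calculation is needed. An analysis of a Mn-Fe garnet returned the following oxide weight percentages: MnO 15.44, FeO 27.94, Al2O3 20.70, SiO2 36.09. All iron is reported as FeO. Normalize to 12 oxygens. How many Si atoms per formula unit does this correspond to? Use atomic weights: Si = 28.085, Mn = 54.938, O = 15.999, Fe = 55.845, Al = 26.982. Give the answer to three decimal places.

2.982 Si apfu

MnO: 15.44/70.937 = 0.21766 mol → 0.21766 mol Mn, 0.21766 mol O.
FeO: 27.94/71.844 = 0.38890 mol → 0.38890 mol Fe, 0.38890 mol O.
Al2O3: 20.70/101.961 = 0.20302 mol → 0.40604 mol Al, 0.60906 mol O.
SiO2: 36.09/60.083 = 0.60067 mol → 0.60067 mol Si, 1.20134 mol O.
Total oxygen = 2.41696 mol. Normalization factor = 12/2.41696 = 4.96491.
Si per 12 O = 0.60067 × 4.96491 = 2.982.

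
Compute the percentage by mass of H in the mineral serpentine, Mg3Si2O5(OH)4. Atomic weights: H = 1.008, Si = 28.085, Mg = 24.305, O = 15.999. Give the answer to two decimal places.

1.46 weight percent

Formula mass = 3×24.305 + 2×28.085 + 9×15.999 + 4×1.008 = 277.108 g/mol, of which 4.032 g is H.
So H makes up 4.032/277.108 = 0.0146 of the mass, i.e. 1.46%.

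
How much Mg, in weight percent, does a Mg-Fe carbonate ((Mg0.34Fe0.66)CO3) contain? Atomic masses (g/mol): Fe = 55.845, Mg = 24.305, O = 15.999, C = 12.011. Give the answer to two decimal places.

7.86 weight percent

M((Mg0.34Fe0.66)CO3) = 105.129 g/mol.
Mg contributes 0.34 × 24.305 = 8.264 g per mole.
8.264/105.129 = 0.0786 → 7.86%.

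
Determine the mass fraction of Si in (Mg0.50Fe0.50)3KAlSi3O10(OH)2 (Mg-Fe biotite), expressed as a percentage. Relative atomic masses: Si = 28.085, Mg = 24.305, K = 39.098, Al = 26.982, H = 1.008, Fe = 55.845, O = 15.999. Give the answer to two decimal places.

Formula mass = 1.50×24.305 + 1.50×55.845 + 1×39.098 + 1×26.982 + 3×28.085 + 12×15.999 + 2×1.008 = 464.564 g/mol, of which 84.255 g is Si.
So Si makes up 84.255/464.564 = 0.1814 of the mass, i.e. 18.14%.

18.14 mass %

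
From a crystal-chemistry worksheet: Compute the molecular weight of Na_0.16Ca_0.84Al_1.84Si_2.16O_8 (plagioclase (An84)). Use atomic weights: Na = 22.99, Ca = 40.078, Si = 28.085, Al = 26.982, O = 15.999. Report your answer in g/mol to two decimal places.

275.65 g/mol

Na: 0.16 × 22.99 = 3.6784
Ca: 0.84 × 40.078 = 33.6655
Al: 1.84 × 26.982 = 49.6469
Si: 2.16 × 28.085 = 60.6636
O: 8 × 15.999 = 127.9920
Summing the contributions gives the formula mass.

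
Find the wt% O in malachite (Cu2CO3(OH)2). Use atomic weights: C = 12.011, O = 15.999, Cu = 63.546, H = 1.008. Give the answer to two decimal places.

Molar mass of Cu2CO3(OH)2: 2*63.546 + 1*12.011 + 5*15.999 + 2*1.008 = 221.114 g/mol.
Mass of O per formula unit: 5 × 15.999 = 79.995 g.
Weight fraction O = 79.995 / 221.114 = 0.3618.

36.18 weight percent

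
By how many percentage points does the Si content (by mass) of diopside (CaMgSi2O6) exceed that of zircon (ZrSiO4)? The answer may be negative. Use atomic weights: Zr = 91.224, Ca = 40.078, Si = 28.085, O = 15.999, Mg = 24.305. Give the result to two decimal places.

10.62 percentage points

Si in CaMgSi2O6: molar mass 216.547 g/mol; 2×28.085 = 56.170 g → 25.94 wt%.
Si in ZrSiO4: molar mass 183.305 g/mol; 1×28.085 = 28.085 g → 15.32 wt%.
Difference = 25.94 − 15.32 = 10.62 percentage points.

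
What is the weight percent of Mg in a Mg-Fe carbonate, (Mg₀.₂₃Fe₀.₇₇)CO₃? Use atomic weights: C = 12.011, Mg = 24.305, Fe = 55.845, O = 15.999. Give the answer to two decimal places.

Formula mass = 0.23*24.305 + 0.77*55.845 + 1*12.011 + 3*15.999 = 108.599 g/mol, of which 5.590 g is Mg.
So Mg makes up 5.590/108.599 = 0.0515 of the mass, i.e. 5.15%.

5.15 mass %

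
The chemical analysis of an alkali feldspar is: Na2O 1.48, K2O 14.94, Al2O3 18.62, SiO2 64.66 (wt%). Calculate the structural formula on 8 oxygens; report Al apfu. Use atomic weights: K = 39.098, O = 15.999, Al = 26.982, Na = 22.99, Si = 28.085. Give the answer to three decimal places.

1.014 Al apfu

1.48 wt% Na2O ÷ 61.979 g/mol = 0.02388 mol, giving 0.04776 Na and 0.02388 O.
14.94 wt% K2O ÷ 94.195 g/mol = 0.15861 mol, giving 0.31722 K and 0.15861 O.
18.62 wt% Al2O3 ÷ 101.961 g/mol = 0.18262 mol, giving 0.36524 Al and 0.54786 O.
64.66 wt% SiO2 ÷ 60.083 g/mol = 1.07618 mol, giving 1.07618 Si and 2.15236 O.
Oxygen sums to 2.88271; scaling by 8/2.88271 = 2.77517 puts the formula on 8 O.
Al: 0.36524 × 2.77517 = 1.014 atoms per formula unit.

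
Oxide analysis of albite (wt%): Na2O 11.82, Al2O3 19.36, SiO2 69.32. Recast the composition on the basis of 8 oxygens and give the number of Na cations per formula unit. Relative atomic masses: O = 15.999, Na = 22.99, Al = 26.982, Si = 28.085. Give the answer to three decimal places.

0.995 Na apfu

11.82 wt% Na2O ÷ 61.979 g/mol = 0.19071 mol, giving 0.38142 Na and 0.19071 O.
19.36 wt% Al2O3 ÷ 101.961 g/mol = 0.18988 mol, giving 0.37976 Al and 0.56964 O.
69.32 wt% SiO2 ÷ 60.083 g/mol = 1.15374 mol, giving 1.15374 Si and 2.30748 O.
Oxygen sums to 3.06783; scaling by 8/3.06783 = 2.60771 puts the formula on 8 O.
Na: 0.38142 × 2.60771 = 0.995 atoms per formula unit.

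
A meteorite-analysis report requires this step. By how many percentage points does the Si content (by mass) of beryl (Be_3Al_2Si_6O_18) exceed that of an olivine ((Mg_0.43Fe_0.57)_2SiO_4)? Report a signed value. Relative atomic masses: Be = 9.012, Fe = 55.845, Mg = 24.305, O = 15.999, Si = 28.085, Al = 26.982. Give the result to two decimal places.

15.45 percentage points

First mineral: 168.510 g Si in 537.492 g formula = 31.35 wt% Si.
Second mineral: 28.085 g Si in 176.647 g formula = 15.90 wt% Si.
31.35% − 15.90% gives a difference of 15.45 percentage points.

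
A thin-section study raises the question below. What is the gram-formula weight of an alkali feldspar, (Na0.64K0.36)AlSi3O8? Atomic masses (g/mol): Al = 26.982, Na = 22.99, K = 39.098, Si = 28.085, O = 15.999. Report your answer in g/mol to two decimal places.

M = 0.64·22.99 + 0.36·39.098 + 1·26.982 + 3·28.085 + 8·15.999

268.02 g/mol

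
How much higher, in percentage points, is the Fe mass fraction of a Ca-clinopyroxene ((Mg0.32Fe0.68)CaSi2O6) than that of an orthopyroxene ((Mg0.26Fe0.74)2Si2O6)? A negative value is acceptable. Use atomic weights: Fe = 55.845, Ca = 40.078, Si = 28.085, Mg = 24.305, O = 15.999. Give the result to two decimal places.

-17.44 percentage points

Fe in (Mg0.32Fe0.68)CaSi2O6: molar mass 237.994 g/mol; 0.68×55.845 = 37.975 g → 15.96 wt%.
Fe in (Mg0.26Fe0.74)2Si2O6: molar mass 247.453 g/mol; 1.48×55.845 = 82.651 g → 33.40 wt%.
Difference = 15.96 − 33.40 = -17.44 percentage points.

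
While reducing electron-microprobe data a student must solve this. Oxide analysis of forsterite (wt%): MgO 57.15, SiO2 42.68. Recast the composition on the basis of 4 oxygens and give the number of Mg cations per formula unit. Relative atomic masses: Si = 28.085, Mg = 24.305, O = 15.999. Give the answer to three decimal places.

57.15 wt% MgO ÷ 40.304 g/mol = 1.41797 mol, giving 1.41797 Mg and 1.41797 O.
42.68 wt% SiO2 ÷ 60.083 g/mol = 0.71035 mol, giving 0.71035 Si and 1.42070 O.
Oxygen sums to 2.83867; scaling by 4/2.83867 = 1.40911 puts the formula on 4 O.
Mg: 1.41797 × 1.40911 = 1.998 atoms per formula unit.

1.998 Mg apfu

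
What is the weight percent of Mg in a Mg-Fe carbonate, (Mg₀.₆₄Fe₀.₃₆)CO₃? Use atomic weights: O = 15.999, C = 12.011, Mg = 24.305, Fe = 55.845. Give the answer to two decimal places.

16.26 weight percent

Formula mass = 0.64*24.305 + 0.36*55.845 + 1*12.011 + 3*15.999 = 95.667 g/mol, of which 15.555 g is Mg.
So Mg makes up 15.555/95.667 = 0.1626 of the mass, i.e. 16.26%.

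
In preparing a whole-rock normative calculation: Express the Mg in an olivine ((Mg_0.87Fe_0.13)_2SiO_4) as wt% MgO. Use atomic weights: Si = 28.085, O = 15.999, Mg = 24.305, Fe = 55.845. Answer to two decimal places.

47.10 wt%

Molar mass of (Mg_0.87Fe_0.13)_2SiO_4 = 1.74·24.305 + 0.26·55.845 + 1·28.085 + 4·15.999 = 148.891 g/mol.
Each formula unit contains 1.74 Mg, equivalent to 1.74/1 = 1.7400 mol MgO.
M(MgO) = 1×24.305 + 1×15.999 = 40.304 g/mol.
Mass of MgO per formula unit = 1.7400 × 40.304 = 70.129 g.
MgO wt% = 70.129 / 148.891 × 100 = 47.10%.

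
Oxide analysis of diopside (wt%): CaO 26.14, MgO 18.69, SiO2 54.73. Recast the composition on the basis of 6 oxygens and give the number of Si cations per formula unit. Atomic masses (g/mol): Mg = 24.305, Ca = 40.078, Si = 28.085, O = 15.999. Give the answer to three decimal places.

1.986 Si apfu

26.14 wt% CaO ÷ 56.077 g/mol = 0.46614 mol, giving 0.46614 Ca and 0.46614 O.
18.69 wt% MgO ÷ 40.304 g/mol = 0.46373 mol, giving 0.46373 Mg and 0.46373 O.
54.73 wt% SiO2 ÷ 60.083 g/mol = 0.91091 mol, giving 0.91091 Si and 1.82182 O.
Oxygen sums to 2.75169; scaling by 6/2.75169 = 2.18048 puts the formula on 6 O.
Si: 0.91091 × 2.18048 = 1.986 atoms per formula unit.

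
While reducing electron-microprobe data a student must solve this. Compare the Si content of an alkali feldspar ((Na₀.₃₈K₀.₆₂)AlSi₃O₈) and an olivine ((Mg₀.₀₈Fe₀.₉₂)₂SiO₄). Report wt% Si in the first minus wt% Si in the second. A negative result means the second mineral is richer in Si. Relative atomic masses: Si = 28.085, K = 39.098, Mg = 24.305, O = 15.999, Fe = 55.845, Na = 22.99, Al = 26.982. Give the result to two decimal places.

16.82 percentage points

M((Na₀.₃₈K₀.₆₂)AlSi₃O₈) = 272.206 g/mol, so wt% Si = 84.255/272.206 × 100 = 30.95%.
M((Mg₀.₀₈Fe₀.₉₂)₂SiO₄) = 198.725 g/mol, so wt% Si = 28.085/198.725 × 100 = 14.13%.
30.95 − 14.13 = 16.82 pp.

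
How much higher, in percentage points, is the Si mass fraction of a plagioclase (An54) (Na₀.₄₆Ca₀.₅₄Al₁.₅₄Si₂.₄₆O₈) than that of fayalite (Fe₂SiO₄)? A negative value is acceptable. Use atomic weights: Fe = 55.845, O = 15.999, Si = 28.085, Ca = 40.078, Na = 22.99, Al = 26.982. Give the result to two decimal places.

Si in Na₀.₄₆Ca₀.₅₄Al₁.₅₄Si₂.₄₆O₈: molar mass 270.851 g/mol; 2.46×28.085 = 69.089 g → 25.51 wt%.
Si in Fe₂SiO₄: molar mass 203.771 g/mol; 1×28.085 = 28.085 g → 13.78 wt%.
Difference = 25.51 − 13.78 = 11.73 percentage points.

11.73 percentage points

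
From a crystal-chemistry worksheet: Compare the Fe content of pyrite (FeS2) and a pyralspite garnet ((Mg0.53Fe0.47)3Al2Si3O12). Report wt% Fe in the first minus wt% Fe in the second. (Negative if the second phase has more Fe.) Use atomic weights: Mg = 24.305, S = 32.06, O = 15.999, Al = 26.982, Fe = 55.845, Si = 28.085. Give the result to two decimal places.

Fe in FeS2: molar mass 119.965 g/mol; 1×55.845 = 55.845 g → 46.55 wt%.
Fe in (Mg0.53Fe0.47)3Al2Si3O12: molar mass 447.593 g/mol; 1.41×55.845 = 78.741 g → 17.59 wt%.
Difference = 46.55 − 17.59 = 28.96 percentage points.

28.96 percentage points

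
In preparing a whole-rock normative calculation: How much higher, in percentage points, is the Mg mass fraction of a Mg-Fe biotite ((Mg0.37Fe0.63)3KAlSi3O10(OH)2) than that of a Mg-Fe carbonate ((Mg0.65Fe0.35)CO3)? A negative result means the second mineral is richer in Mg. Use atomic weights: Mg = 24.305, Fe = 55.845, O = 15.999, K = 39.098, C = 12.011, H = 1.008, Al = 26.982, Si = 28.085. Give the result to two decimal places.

M((Mg0.37Fe0.63)3KAlSi3O10(OH)2) = 476.865 g/mol, so wt% Mg = 26.979/476.865 × 100 = 5.66%.
M((Mg0.65Fe0.35)CO3) = 95.352 g/mol, so wt% Mg = 15.798/95.352 × 100 = 16.57%.
5.66 − 16.57 = -10.91 pp.

-10.91 percentage points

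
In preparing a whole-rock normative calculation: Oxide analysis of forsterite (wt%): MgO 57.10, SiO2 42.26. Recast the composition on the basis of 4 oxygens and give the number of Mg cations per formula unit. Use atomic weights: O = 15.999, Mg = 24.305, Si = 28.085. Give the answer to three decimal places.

MgO: 57.10/40.304 = 1.41673 mol → 1.41673 mol Mg, 1.41673 mol O.
SiO2: 42.26/60.083 = 0.70336 mol → 0.70336 mol Si, 1.40672 mol O.
Total oxygen = 2.82345 mol. Normalization factor = 4/2.82345 = 1.41671.
Mg per 4 O = 1.41673 × 1.41671 = 2.007.

2.007 Mg apfu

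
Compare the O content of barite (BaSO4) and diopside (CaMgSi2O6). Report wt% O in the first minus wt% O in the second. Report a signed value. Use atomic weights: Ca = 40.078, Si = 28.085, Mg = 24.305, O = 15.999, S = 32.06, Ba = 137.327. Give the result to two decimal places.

First mineral: 63.996 g O in 233.383 g formula = 27.42 wt% O.
Second mineral: 95.994 g O in 216.547 g formula = 44.33 wt% O.
27.42% − 44.33% gives a difference of -16.91 percentage points.

-16.91 percentage points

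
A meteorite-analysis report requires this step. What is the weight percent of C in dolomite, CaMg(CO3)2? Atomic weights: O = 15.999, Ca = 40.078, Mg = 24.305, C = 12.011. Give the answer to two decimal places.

Molar mass of CaMg(CO3)2: 1×40.078 + 1×24.305 + 2×12.011 + 6×15.999 = 184.399 g/mol.
Mass of C per formula unit: 2 × 12.011 = 24.022 g.
Weight fraction C = 24.022 / 184.399 = 0.1303.

13.03 weight percent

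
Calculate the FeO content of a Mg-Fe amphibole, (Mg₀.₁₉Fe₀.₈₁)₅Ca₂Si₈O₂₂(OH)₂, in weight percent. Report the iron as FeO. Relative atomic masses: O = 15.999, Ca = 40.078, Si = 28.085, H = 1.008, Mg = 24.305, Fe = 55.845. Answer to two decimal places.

30.95 wt%

Molar mass of (Mg₀.₁₉Fe₀.₈₁)₅Ca₂Si₈O₂₂(OH)₂ = 0.95*24.305 + 4.05*55.845 + 2*40.078 + 8*28.085 + 24*15.999 + 2*1.008 = 940.090 g/mol.
Each formula unit contains 4.05 Fe, equivalent to 4.05/1 = 4.0500 mol FeO.
M(FeO) = 1×55.845 + 1×15.999 = 71.844 g/mol.
Mass of FeO per formula unit = 4.0500 × 71.844 = 290.968 g.
FeO wt% = 290.968 / 940.090 × 100 = 30.95%.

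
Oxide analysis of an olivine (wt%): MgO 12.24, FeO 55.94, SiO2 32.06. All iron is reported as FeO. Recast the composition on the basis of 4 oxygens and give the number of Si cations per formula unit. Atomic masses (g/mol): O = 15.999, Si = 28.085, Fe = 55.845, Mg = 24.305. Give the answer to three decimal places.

0.993 Si apfu

MgO: 12.24/40.304 = 0.30369 mol → 0.30369 mol Mg, 0.30369 mol O.
FeO: 55.94/71.844 = 0.77863 mol → 0.77863 mol Fe, 0.77863 mol O.
SiO2: 32.06/60.083 = 0.53360 mol → 0.53360 mol Si, 1.06720 mol O.
Total oxygen = 2.14952 mol. Normalization factor = 4/2.14952 = 1.86088.
Si per 4 O = 0.53360 × 1.86088 = 0.993.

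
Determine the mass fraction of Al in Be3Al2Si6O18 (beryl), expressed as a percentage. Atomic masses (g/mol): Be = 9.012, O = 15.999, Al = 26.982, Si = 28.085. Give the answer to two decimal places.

M(Be3Al2Si6O18) = 537.492 g/mol.
Al contributes 2 × 26.982 = 53.964 g per mole.
53.964/537.492 = 0.1004 → 10.04%.

10.04 weight percent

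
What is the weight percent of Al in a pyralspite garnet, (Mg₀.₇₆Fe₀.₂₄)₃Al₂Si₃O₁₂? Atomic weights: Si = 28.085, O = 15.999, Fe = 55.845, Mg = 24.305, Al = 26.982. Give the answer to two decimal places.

Formula mass = 2.28*24.305 + 0.72*55.845 + 2*26.982 + 3*28.085 + 12*15.999 = 425.831 g/mol, of which 53.964 g is Al.
So Al makes up 53.964/425.831 = 0.1267 of the mass, i.e. 12.67%.

12.67 weight percent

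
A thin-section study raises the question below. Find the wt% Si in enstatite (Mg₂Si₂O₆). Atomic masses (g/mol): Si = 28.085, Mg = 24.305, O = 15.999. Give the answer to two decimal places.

27.98 weight percent

Molar mass of Mg₂Si₂O₆: 2*24.305 + 2*28.085 + 6*15.999 = 200.774 g/mol.
Mass of Si per formula unit: 2 × 28.085 = 56.170 g.
Weight fraction Si = 56.170 / 200.774 = 0.2798.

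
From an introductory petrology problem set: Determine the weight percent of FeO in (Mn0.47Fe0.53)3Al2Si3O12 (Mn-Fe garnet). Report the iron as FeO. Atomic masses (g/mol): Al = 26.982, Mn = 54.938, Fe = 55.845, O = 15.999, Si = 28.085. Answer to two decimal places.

Formula mass = 496.463 g/mol.
1.59 Fe → 1.5900 mol FeO per formula unit; M(FeO) = 71.844, so FeO mass = 114.232 g.
114.232/496.463 × 100 = 23.01 wt%.

23.01 wt%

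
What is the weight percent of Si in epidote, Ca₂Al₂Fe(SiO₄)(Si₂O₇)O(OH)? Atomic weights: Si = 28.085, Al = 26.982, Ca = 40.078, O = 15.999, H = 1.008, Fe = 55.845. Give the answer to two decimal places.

M(Ca₂Al₂Fe(SiO₄)(Si₂O₇)O(OH)) = 483.215 g/mol.
Si contributes 3 × 28.085 = 84.255 g per mole.
84.255/483.215 = 0.1744 → 17.44%.

17.44 wt%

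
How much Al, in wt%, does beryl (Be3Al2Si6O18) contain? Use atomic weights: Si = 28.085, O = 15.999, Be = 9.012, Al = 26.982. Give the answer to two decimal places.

10.04 wt%

Formula mass = 3·9.012 + 2·26.982 + 6·28.085 + 18·15.999 = 537.492 g/mol, of which 53.964 g is Al.
So Al makes up 53.964/537.492 = 0.1004 of the mass, i.e. 10.04%.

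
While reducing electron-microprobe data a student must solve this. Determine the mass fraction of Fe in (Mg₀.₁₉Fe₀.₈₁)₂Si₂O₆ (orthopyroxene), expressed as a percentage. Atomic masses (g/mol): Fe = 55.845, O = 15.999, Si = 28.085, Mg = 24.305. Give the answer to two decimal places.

Formula mass = 0.38×24.305 + 1.62×55.845 + 2×28.085 + 6×15.999 = 251.869 g/mol, of which 90.469 g is Fe.
So Fe makes up 90.469/251.869 = 0.3592 of the mass, i.e. 35.92%.

35.92 wt%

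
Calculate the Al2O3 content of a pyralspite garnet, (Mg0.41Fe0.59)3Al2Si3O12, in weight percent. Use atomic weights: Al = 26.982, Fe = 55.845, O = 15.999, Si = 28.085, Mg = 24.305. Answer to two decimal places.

Formula mass = 458.948 g/mol.
2 Al → 1.0000 mol Al2O3 per formula unit; M(Al2O3) = 101.961, so Al2O3 mass = 101.961 g.
101.961/458.948 × 100 = 22.22 wt%.

22.22 wt%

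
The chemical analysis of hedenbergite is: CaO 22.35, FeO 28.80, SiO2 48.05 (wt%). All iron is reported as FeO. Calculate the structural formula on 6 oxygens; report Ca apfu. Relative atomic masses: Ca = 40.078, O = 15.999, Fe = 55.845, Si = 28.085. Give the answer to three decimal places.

CaO: 22.35/56.077 = 0.39856 mol → 0.39856 mol Ca, 0.39856 mol O.
FeO: 28.80/71.844 = 0.40087 mol → 0.40087 mol Fe, 0.40087 mol O.
SiO2: 48.05/60.083 = 0.79973 mol → 0.79973 mol Si, 1.59946 mol O.
Total oxygen = 2.39889 mol. Normalization factor = 6/2.39889 = 2.50116.
Ca per 6 O = 0.39856 × 2.50116 = 0.997.

0.997 Ca apfu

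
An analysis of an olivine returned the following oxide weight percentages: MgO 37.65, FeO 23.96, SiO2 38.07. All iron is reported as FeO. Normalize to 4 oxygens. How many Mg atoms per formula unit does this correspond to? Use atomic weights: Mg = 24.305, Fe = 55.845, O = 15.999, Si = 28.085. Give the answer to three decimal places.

1.474 Mg apfu

MgO: 37.65/40.304 = 0.93415 mol → 0.93415 mol Mg, 0.93415 mol O.
FeO: 23.96/71.844 = 0.33350 mol → 0.33350 mol Fe, 0.33350 mol O.
SiO2: 38.07/60.083 = 0.63362 mol → 0.63362 mol Si, 1.26724 mol O.
Total oxygen = 2.53489 mol. Normalization factor = 4/2.53489 = 1.57798.
Mg per 4 O = 0.93415 × 1.57798 = 1.474.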